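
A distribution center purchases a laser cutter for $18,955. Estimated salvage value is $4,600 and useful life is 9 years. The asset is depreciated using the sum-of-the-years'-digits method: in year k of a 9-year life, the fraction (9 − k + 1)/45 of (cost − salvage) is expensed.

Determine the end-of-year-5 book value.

Depreciable base = $18,955 − $4,600 = $14,355.
Sum of the years' digits = 9+8+7+6+5+4+3+2+1 = 45.
Year 1: $14,355 × 9/45 = $2,871. Book value $16,084.
Year 2: $14,355 × 8/45 = $2,552. Book value $13,532.
Year 3: $14,355 × 7/45 = $2,233. Book value $11,299.
Year 4: $14,355 × 6/45 = $1,914. Book value $9,385.
Year 5: $14,355 × 5/45 = $1,595. Book value $7,790.

$7,790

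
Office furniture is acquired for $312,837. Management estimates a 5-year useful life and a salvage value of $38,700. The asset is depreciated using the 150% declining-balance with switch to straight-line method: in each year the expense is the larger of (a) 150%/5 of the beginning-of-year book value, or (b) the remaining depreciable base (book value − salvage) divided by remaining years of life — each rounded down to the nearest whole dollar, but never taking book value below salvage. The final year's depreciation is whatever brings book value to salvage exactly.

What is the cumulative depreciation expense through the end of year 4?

$239,835

Depreciable base = $312,837 − $38,700 = $274,137.
Year 1: DB = ⌊$312,837 × 150%/5⌋ = $93,851; SL = ⌊$274,137/5⌋ = $54,827 → take DB $93,851. Book value $218,986.
Year 2: DB = ⌊$218,986 × 150%/5⌋ = $65,695; SL = ⌊$180,286/4⌋ = $45,071 → take DB $65,695. Book value $153,291.
Year 3: DB = ⌊$153,291 × 150%/5⌋ = $45,987; SL = ⌊$114,591/3⌋ = $38,197 → take DB $45,987. Book value $107,304.
Year 4: DB = ⌊$107,304 × 150%/5⌋ = $32,191; SL = ⌊$68,604/2⌋ = $34,302 → take SL $34,302. Book value $73,002.
Accumulated through year 4 = $312,837 − $73,002 = $239,835.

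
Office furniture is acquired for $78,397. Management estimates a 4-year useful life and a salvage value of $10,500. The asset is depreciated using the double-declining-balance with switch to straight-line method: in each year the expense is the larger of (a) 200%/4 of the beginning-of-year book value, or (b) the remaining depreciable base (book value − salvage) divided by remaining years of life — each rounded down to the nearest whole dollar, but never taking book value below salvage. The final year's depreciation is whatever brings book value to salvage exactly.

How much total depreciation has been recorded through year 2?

Depreciable base = $78,397 − $10,500 = $67,897.
Year 1: DB = ⌊$78,397 × 200%/4⌋ = $39,198; SL = ⌊$67,897/4⌋ = $16,974 → take DB $39,198. Book value $39,199.
Year 2: DB = ⌊$39,199 × 200%/4⌋ = $19,599; SL = ⌊$28,699/3⌋ = $9,566 → take DB $19,599. Book value $19,600.
Accumulated through year 2 = $78,397 − $19,600 = $58,797.

$58,797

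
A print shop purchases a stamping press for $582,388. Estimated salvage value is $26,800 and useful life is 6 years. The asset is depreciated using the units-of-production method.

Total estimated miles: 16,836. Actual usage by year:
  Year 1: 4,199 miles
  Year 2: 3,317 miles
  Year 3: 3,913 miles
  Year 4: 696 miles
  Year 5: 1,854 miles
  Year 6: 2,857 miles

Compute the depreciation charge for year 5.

Depreciable base = $582,388 − $26,800 = $555,588.
Rate = $555,588 / 16,836 miles = $33 per mile.
Year 1: 4,199 × $33 = $138,567. Book value $443,821.
Year 2: 3,317 × $33 = $109,461. Book value $334,360.
Year 3: 3,913 × $33 = $129,129. Book value $205,231.
Year 4: 696 × $33 = $22,968. Book value $182,263.
Year 5: 1,854 × $33 = $61,182. Book value $121,081.

$61,182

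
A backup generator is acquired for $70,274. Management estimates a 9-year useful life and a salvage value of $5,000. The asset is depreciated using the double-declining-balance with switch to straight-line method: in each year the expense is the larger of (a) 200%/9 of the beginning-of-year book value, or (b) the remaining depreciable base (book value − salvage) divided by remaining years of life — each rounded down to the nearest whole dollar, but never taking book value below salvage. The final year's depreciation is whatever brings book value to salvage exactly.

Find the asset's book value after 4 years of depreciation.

$25,718

Depreciable base = $70,274 − $5,000 = $65,274.
Year 1: DB = ⌊$70,274 × 200%/9⌋ = $15,616; SL = ⌊$65,274/9⌋ = $7,252 → take DB $15,616. Book value $54,658.
Year 2: DB = ⌊$54,658 × 200%/9⌋ = $12,146; SL = ⌊$49,658/8⌋ = $6,207 → take DB $12,146. Book value $42,512.
Year 3: DB = ⌊$42,512 × 200%/9⌋ = $9,447; SL = ⌊$37,512/7⌋ = $5,358 → take DB $9,447. Book value $33,065.
Year 4: DB = ⌊$33,065 × 200%/9⌋ = $7,347; SL = ⌊$28,065/6⌋ = $4,677 → take DB $7,347. Book value $25,718.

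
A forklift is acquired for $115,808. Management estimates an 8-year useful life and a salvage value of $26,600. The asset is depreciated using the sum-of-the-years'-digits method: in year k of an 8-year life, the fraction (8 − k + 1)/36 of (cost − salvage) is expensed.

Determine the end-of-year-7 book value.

Depreciable base = $115,808 − $26,600 = $89,208.
Sum of the years' digits = 8+7+6+5+4+3+2+1 = 36.
Year 1: $89,208 × 8/36 = $19,824. Book value $95,984.
Year 2: $89,208 × 7/36 = $17,346. Book value $78,638.
Year 3: $89,208 × 6/36 = $14,868. Book value $63,770.
Year 4: $89,208 × 5/36 = $12,390. Book value $51,380.
Year 5: $89,208 × 4/36 = $9,912. Book value $41,468.
Year 6: $89,208 × 3/36 = $7,434. Book value $34,034.
Year 7: $89,208 × 2/36 = $4,956. Book value $29,078.

$29,078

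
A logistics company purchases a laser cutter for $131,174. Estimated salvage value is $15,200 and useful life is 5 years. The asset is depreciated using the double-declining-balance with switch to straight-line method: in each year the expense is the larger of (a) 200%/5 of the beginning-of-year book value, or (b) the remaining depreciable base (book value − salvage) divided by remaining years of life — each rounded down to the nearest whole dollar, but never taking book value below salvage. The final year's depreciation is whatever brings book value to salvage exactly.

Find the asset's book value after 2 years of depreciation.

Depreciable base = $131,174 − $15,200 = $115,974.
Year 1: DB = ⌊$131,174 × 200%/5⌋ = $52,469; SL = ⌊$115,974/5⌋ = $23,194 → take DB $52,469. Book value $78,705.
Year 2: DB = ⌊$78,705 × 200%/5⌋ = $31,482; SL = ⌊$63,505/4⌋ = $15,876 → take DB $31,482. Book value $47,223.

$47,223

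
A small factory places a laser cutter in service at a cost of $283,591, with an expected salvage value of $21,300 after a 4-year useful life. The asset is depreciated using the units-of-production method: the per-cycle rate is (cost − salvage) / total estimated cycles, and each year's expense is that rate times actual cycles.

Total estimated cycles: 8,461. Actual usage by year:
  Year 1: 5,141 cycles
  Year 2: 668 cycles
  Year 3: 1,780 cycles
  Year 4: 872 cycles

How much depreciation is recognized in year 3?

Depreciable base = $283,591 − $21,300 = $262,291.
Rate = $262,291 / 8,461 cycles = $31 per cycle.
Year 1: 5,141 × $31 = $159,371. Book value $124,220.
Year 2: 668 × $31 = $20,708. Book value $103,512.
Year 3: 1,780 × $31 = $55,180. Book value $48,332.

$55,180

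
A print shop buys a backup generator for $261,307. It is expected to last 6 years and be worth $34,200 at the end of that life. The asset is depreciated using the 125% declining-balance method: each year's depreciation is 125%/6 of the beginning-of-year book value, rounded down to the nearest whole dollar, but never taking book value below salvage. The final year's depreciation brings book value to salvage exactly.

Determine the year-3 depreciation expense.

Depreciable base = $261,307 − $34,200 = $227,107.
Year 1: ⌊$261,307 × 125%/6⌋ = $54,438. Book value $206,869.
Year 2: ⌊$206,869 × 125%/6⌋ = $43,097. Book value $163,772.
Year 3: ⌊$163,772 × 125%/6⌋ = $34,119. Book value $129,653.

$34,119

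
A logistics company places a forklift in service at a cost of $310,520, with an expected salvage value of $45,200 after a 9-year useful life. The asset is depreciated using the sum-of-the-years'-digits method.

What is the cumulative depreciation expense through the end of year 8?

Depreciable base = $310,520 − $45,200 = $265,320.
Sum of the years' digits = 9+8+7+6+5+4+3+2+1 = 45.
Year 1: $265,320 × 9/45 = $53,064. Book value $257,456.
Year 2: $265,320 × 8/45 = $47,168. Book value $210,288.
Year 3: $265,320 × 7/45 = $41,272. Book value $169,016.
Year 4: $265,320 × 6/45 = $35,376. Book value $133,640.
Year 5: $265,320 × 5/45 = $29,480. Book value $104,160.
Year 6: $265,320 × 4/45 = $23,584. Book value $80,576.
Year 7: $265,320 × 3/45 = $17,688. Book value $62,888.
Year 8: $265,320 × 2/45 = $11,792. Book value $51,096.
Accumulated through year 8 = $310,520 − $51,096 = $259,424.

$259,424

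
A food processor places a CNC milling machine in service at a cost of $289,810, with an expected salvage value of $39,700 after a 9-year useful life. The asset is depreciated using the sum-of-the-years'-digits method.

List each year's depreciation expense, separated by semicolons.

Depreciable base = $289,810 − $39,700 = $250,110.
Sum of the years' digits = 9+8+7+6+5+4+3+2+1 = 45.
Year 1: $250,110 × 9/45 = $50,022. Book value $239,788.
Year 2: $250,110 × 8/45 = $44,464. Book value $195,324.
Year 3: $250,110 × 7/45 = $38,906. Book value $156,418.
Year 4: $250,110 × 6/45 = $33,348. Book value $123,070.
Year 5: $250,110 × 5/45 = $27,790. Book value $95,280.
Year 6: $250,110 × 4/45 = $22,232. Book value $73,048.
Year 7: $250,110 × 3/45 = $16,674. Book value $56,374.
Year 8: $250,110 × 2/45 = $11,116. Book value $45,258.
Year 9: $250,110 × 1/45 = $5,558. Book value $39,700.

$50,022; $44,464; $38,906; $33,348; $27,790; $22,232; $16,674; $11,116; $5,558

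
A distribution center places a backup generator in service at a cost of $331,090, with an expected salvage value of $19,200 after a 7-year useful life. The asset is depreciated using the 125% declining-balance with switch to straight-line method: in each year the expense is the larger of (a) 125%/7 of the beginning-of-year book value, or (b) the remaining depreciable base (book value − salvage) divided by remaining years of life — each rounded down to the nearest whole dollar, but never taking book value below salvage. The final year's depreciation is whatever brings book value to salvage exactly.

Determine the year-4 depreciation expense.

$40,840

Depreciable base = $331,090 − $19,200 = $311,890.
Year 1: DB = ⌊$331,090 × 125%/7⌋ = $59,123; SL = ⌊$311,890/7⌋ = $44,555 → take DB $59,123. Book value $271,967.
Year 2: DB = ⌊$271,967 × 125%/7⌋ = $48,565; SL = ⌊$252,767/6⌋ = $42,127 → take DB $48,565. Book value $223,402.
Year 3: DB = ⌊$223,402 × 125%/7⌋ = $39,893; SL = ⌊$204,202/5⌋ = $40,840 → take SL $40,840. Book value $182,562.
Year 4: DB = ⌊$182,562 × 125%/7⌋ = $32,600; SL = ⌊$163,362/4⌋ = $40,840 → take SL $40,840. Book value $141,722.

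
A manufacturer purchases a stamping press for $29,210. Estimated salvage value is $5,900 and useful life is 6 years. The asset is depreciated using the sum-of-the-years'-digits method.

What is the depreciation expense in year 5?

$2,220

Depreciable base = $29,210 − $5,900 = $23,310.
Sum of the years' digits = 6+5+4+3+2+1 = 21.
Year 1: $23,310 × 6/21 = $6,660. Book value $22,550.
Year 2: $23,310 × 5/21 = $5,550. Book value $17,000.
Year 3: $23,310 × 4/21 = $4,440. Book value $12,560.
Year 4: $23,310 × 3/21 = $3,330. Book value $9,230.
Year 5: $23,310 × 2/21 = $2,220. Book value $7,010.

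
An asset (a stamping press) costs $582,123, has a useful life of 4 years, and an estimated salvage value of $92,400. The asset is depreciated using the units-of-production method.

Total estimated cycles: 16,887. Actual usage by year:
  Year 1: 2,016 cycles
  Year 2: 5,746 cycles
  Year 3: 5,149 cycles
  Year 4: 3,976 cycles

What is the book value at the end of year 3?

$207,704

Depreciable base = $582,123 − $92,400 = $489,723.
Rate = $489,723 / 16,887 cycles = $29 per cycle.
Year 1: 2,016 × $29 = $58,464. Book value $523,659.
Year 2: 5,746 × $29 = $166,634. Book value $357,025.
Year 3: 5,149 × $29 = $149,321. Book value $207,704.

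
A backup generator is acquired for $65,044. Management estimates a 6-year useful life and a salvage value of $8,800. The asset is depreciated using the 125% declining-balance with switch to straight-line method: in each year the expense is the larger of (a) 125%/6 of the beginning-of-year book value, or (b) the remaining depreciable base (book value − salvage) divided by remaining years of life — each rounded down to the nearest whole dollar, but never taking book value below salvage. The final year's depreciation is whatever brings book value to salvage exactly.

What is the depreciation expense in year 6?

Depreciable base = $65,044 − $8,800 = $56,244.
Year 1: DB = ⌊$65,044 × 125%/6⌋ = $13,550; SL = ⌊$56,244/6⌋ = $9,374 → take DB $13,550. Book value $51,494.
Year 2: DB = ⌊$51,494 × 125%/6⌋ = $10,727; SL = ⌊$42,694/5⌋ = $8,538 → take DB $10,727. Book value $40,767.
Year 3: DB = ⌊$40,767 × 125%/6⌋ = $8,493; SL = ⌊$31,967/4⌋ = $7,991 → take DB $8,493. Book value $32,274.
Year 4: DB = ⌊$32,274 × 125%/6⌋ = $6,723; SL = ⌊$23,474/3⌋ = $7,824 → take SL $7,824. Book value $24,450.
Year 5: DB = ⌊$24,450 × 125%/6⌋ = $5,093; SL = ⌊$15,650/2⌋ = $7,825 → take SL $7,825. Book value $16,625.
Year 6 (final): $16,625 − $8,800 = $7,825. Book value $8,800.

$7,825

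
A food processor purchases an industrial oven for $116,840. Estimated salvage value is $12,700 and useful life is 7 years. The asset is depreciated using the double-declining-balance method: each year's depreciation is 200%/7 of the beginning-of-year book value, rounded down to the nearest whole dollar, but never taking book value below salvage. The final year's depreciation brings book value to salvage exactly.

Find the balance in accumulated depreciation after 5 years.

$95,115

Depreciable base = $116,840 − $12,700 = $104,140.
Year 1: ⌊$116,840 × 200%/7⌋ = $33,382. Book value $83,458.
Year 2: ⌊$83,458 × 200%/7⌋ = $23,845. Book value $59,613.
Year 3: ⌊$59,613 × 200%/7⌋ = $17,032. Book value $42,581.
Year 4: ⌊$42,581 × 200%/7⌋ = $12,166. Book value $30,415.
Year 5: ⌊$30,415 × 200%/7⌋ = $8,690. Book value $21,725.
Accumulated through year 5 = $116,840 − $21,725 = $95,115.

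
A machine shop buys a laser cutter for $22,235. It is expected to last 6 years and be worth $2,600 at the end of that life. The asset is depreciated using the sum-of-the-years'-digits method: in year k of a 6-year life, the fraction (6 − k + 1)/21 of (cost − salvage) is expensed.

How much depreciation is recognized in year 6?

$935

Depreciable base = $22,235 − $2,600 = $19,635.
Sum of the years' digits = 6+5+4+3+2+1 = 21.
Year 1: $19,635 × 6/21 = $5,610. Book value $16,625.
Year 2: $19,635 × 5/21 = $4,675. Book value $11,950.
Year 3: $19,635 × 4/21 = $3,740. Book value $8,210.
Year 4: $19,635 × 3/21 = $2,805. Book value $5,405.
Year 5: $19,635 × 2/21 = $1,870. Book value $3,535.
Year 6: $19,635 × 1/21 = $935. Book value $2,600.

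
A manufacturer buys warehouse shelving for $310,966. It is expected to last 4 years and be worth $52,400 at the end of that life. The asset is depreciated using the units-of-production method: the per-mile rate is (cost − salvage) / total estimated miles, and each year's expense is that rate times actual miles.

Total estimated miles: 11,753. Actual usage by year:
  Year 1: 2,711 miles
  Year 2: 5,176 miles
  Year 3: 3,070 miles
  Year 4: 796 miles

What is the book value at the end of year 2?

Depreciable base = $310,966 − $52,400 = $258,566.
Rate = $258,566 / 11,753 miles = $22 per mile.
Year 1: 2,711 × $22 = $59,642. Book value $251,324.
Year 2: 5,176 × $22 = $113,872. Book value $137,452.

$137,452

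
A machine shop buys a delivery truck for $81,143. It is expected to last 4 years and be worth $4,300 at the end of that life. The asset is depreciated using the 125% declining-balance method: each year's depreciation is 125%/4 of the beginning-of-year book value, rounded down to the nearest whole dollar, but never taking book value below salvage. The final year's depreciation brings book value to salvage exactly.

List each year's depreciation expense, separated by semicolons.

$25,357; $17,433; $11,985; $22,068

Depreciable base = $81,143 − $4,300 = $76,843.
Year 1: ⌊$81,143 × 125%/4⌋ = $25,357. Book value $55,786.
Year 2: ⌊$55,786 × 125%/4⌋ = $17,433. Book value $38,353.
Year 3: ⌊$38,353 × 125%/4⌋ = $11,985. Book value $26,368.
Year 4 (final): $26,368 − $4,300 = $22,068. Book value $4,300.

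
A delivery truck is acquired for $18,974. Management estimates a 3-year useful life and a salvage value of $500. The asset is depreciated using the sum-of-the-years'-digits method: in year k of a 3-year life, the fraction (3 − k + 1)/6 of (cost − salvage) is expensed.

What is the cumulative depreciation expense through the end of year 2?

Depreciable base = $18,974 − $500 = $18,474.
Sum of the years' digits = 3+2+1 = 6.
Year 1: $18,474 × 3/6 = $9,237. Book value $9,737.
Year 2: $18,474 × 2/6 = $6,158. Book value $3,579.
Accumulated through year 2 = $18,974 − $3,579 = $15,395.

$15,395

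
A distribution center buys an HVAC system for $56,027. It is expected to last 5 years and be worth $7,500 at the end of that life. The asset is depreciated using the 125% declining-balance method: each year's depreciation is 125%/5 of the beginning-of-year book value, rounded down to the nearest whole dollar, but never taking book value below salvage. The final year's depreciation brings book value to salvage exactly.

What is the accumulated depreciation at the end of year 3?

$32,390

Depreciable base = $56,027 − $7,500 = $48,527.
Year 1: ⌊$56,027 × 125%/5⌋ = $14,006. Book value $42,021.
Year 2: ⌊$42,021 × 125%/5⌋ = $10,505. Book value $31,516.
Year 3: ⌊$31,516 × 125%/5⌋ = $7,879. Book value $23,637.
Accumulated through year 3 = $56,027 − $23,637 = $32,390.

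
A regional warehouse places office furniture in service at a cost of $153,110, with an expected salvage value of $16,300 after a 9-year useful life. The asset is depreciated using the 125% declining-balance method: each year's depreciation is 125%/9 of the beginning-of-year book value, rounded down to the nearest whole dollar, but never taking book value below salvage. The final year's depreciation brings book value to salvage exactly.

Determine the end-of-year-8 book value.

$46,292

Depreciable base = $153,110 − $16,300 = $136,810.
Year 1: ⌊$153,110 × 125%/9⌋ = $21,265. Book value $131,845.
Year 2: ⌊$131,845 × 125%/9⌋ = $18,311. Book value $113,534.
Year 3: ⌊$113,534 × 125%/9⌋ = $15,768. Book value $97,766.
Year 4: ⌊$97,766 × 125%/9⌋ = $13,578. Book value $84,188.
Year 5: ⌊$84,188 × 125%/9⌋ = $11,692. Book value $72,496.
Year 6: ⌊$72,496 × 125%/9⌋ = $10,068. Book value $62,428.
Year 7: ⌊$62,428 × 125%/9⌋ = $8,670. Book value $53,758.
Year 8: ⌊$53,758 × 125%/9⌋ = $7,466. Book value $46,292.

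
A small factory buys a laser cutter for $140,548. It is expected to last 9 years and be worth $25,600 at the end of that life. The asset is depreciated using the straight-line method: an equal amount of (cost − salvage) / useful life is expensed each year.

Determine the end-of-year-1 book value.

Depreciable base = $140,548 − $25,600 = $114,948.
Annual expense = $114,948 / 9 = $12,772.
End of year 1: book value $127,776.

$127,776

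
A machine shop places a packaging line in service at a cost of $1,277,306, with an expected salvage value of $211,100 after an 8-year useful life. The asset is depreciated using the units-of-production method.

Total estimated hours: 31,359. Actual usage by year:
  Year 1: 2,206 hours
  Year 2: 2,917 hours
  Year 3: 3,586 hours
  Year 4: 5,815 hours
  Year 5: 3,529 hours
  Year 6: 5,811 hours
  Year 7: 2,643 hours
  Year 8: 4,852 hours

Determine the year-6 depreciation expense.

Depreciable base = $1,277,306 − $211,100 = $1,066,206.
Rate = $1,066,206 / 31,359 hours = $34 per hour.
Year 1: 2,206 × $34 = $75,004. Book value $1,202,302.
Year 2: 2,917 × $34 = $99,178. Book value $1,103,124.
Year 3: 3,586 × $34 = $121,924. Book value $981,200.
Year 4: 5,815 × $34 = $197,710. Book value $783,490.
Year 5: 3,529 × $34 = $119,986. Book value $663,504.
Year 6: 5,811 × $34 = $197,574. Book value $465,930.

$197,574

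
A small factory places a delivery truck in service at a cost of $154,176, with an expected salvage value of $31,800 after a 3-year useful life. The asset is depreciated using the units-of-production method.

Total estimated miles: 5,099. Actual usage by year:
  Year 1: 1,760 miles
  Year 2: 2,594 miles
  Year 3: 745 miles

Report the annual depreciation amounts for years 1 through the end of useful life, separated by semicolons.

$42,240; $62,256; $17,880

Depreciable base = $154,176 − $31,800 = $122,376.
Rate = $122,376 / 5,099 miles = $24 per mile.
Year 1: 1,760 × $24 = $42,240. Book value $111,936.
Year 2: 2,594 × $24 = $62,256. Book value $49,680.
Year 3: 745 × $24 = $17,880. Book value $31,800.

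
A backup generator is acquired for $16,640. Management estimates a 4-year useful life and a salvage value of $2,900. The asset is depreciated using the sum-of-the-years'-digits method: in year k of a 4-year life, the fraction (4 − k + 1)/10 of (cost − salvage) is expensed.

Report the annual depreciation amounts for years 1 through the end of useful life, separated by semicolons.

Depreciable base = $16,640 − $2,900 = $13,740.
Sum of the years' digits = 4+3+2+1 = 10.
Year 1: $13,740 × 4/10 = $5,496. Book value $11,144.
Year 2: $13,740 × 3/10 = $4,122. Book value $7,022.
Year 3: $13,740 × 2/10 = $2,748. Book value $4,274.
Year 4: $13,740 × 1/10 = $1,374. Book value $2,900.

$5,496; $4,122; $2,748; $1,374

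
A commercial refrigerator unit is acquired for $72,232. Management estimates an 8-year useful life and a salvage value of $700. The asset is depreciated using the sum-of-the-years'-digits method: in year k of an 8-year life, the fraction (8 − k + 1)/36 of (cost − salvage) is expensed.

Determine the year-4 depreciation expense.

$9,935

Depreciable base = $72,232 − $700 = $71,532.
Sum of the years' digits = 8+7+6+5+4+3+2+1 = 36.
Year 1: $71,532 × 8/36 = $15,896. Book value $56,336.
Year 2: $71,532 × 7/36 = $13,909. Book value $42,427.
Year 3: $71,532 × 6/36 = $11,922. Book value $30,505.
Year 4: $71,532 × 5/36 = $9,935. Book value $20,570.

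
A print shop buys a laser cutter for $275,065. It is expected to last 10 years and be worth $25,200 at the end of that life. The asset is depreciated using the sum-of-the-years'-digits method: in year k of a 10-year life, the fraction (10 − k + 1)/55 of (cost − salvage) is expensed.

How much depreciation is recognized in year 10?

Depreciable base = $275,065 − $25,200 = $249,865.
Sum of the years' digits = 10+9+8+7+6+5+4+3+2+1 = 55.
Year 1: $249,865 × 10/55 = $45,430. Book value $229,635.
Year 2: $249,865 × 9/55 = $40,887. Book value $188,748.
Year 3: $249,865 × 8/55 = $36,344. Book value $152,404.
Year 4: $249,865 × 7/55 = $31,801. Book value $120,603.
Year 5: $249,865 × 6/55 = $27,258. Book value $93,345.
Year 6: $249,865 × 5/55 = $22,715. Book value $70,630.
Year 7: $249,865 × 4/55 = $18,172. Book value $52,458.
Year 8: $249,865 × 3/55 = $13,629. Book value $38,829.
Year 9: $249,865 × 2/55 = $9,086. Book value $29,743.
Year 10: $249,865 × 1/55 = $4,543. Book value $25,200.

$4,543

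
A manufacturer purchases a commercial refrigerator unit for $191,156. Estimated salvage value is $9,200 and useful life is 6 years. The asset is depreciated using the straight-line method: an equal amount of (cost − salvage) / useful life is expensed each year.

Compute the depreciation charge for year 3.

$30,326

Depreciable base = $191,156 − $9,200 = $181,956.
Annual expense = $181,956 / 6 = $30,326.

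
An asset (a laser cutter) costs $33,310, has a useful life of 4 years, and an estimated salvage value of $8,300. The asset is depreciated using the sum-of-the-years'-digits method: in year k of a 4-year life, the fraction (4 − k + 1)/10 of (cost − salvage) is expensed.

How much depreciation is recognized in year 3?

$5,002

Depreciable base = $33,310 − $8,300 = $25,010.
Sum of the years' digits = 4+3+2+1 = 10.
Year 1: $25,010 × 4/10 = $10,004. Book value $23,306.
Year 2: $25,010 × 3/10 = $7,503. Book value $15,803.
Year 3: $25,010 × 2/10 = $5,002. Book value $10,801.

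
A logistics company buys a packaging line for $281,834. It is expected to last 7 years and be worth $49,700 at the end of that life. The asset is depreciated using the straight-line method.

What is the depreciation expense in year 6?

$33,162

Depreciable base = $281,834 − $49,700 = $232,134.
Annual expense = $232,134 / 7 = $33,162.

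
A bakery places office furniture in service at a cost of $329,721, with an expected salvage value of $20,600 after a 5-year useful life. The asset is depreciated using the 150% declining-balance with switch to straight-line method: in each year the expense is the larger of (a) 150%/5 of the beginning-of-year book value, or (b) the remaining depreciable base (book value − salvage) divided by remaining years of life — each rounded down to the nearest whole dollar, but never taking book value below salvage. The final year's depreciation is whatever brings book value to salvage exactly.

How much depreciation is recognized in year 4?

Depreciable base = $329,721 − $20,600 = $309,121.
Year 1: DB = ⌊$329,721 × 150%/5⌋ = $98,916; SL = ⌊$309,121/5⌋ = $61,824 → take DB $98,916. Book value $230,805.
Year 2: DB = ⌊$230,805 × 150%/5⌋ = $69,241; SL = ⌊$210,205/4⌋ = $52,551 → take DB $69,241. Book value $161,564.
Year 3: DB = ⌊$161,564 × 150%/5⌋ = $48,469; SL = ⌊$140,964/3⌋ = $46,988 → take DB $48,469. Book value $113,095.
Year 4: DB = ⌊$113,095 × 150%/5⌋ = $33,928; SL = ⌊$92,495/2⌋ = $46,247 → take SL $46,247. Book value $66,848.

$46,247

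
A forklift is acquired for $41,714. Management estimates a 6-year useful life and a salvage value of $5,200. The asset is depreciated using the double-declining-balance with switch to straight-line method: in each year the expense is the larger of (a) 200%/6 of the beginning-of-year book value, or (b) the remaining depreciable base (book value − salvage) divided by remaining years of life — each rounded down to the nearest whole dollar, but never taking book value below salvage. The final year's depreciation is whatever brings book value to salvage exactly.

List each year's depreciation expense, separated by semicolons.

$13,904; $9,270; $6,180; $4,120; $2,746; $294

Depreciable base = $41,714 − $5,200 = $36,514.
Year 1: DB = ⌊$41,714 × 200%/6⌋ = $13,904; SL = ⌊$36,514/6⌋ = $6,085 → take DB $13,904. Book value $27,810.
Year 2: DB = ⌊$27,810 × 200%/6⌋ = $9,270; SL = ⌊$22,610/5⌋ = $4,522 → take DB $9,270. Book value $18,540.
Year 3: DB = ⌊$18,540 × 200%/6⌋ = $6,180; SL = ⌊$13,340/4⌋ = $3,335 → take DB $6,180. Book value $12,360.
Year 4: DB = ⌊$12,360 × 200%/6⌋ = $4,120; SL = ⌊$7,160/3⌋ = $2,386 → take DB $4,120. Book value $8,240.
Year 5: DB = ⌊$8,240 × 200%/6⌋ = $2,746; SL = ⌊$3,040/2⌋ = $1,520 → take DB $2,746. Book value $5,494.
Year 6 (final): $5,494 − $5,200 = $294. Book value $5,200.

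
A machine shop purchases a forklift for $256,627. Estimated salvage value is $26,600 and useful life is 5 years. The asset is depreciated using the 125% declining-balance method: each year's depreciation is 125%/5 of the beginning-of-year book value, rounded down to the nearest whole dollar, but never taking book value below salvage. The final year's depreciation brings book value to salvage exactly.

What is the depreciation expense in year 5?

$54,600

Depreciable base = $256,627 − $26,600 = $230,027.
Year 1: ⌊$256,627 × 125%/5⌋ = $64,156. Book value $192,471.
Year 2: ⌊$192,471 × 125%/5⌋ = $48,117. Book value $144,354.
Year 3: ⌊$144,354 × 125%/5⌋ = $36,088. Book value $108,266.
Year 4: ⌊$108,266 × 125%/5⌋ = $27,066. Book value $81,200.
Year 5 (final): $81,200 − $26,600 = $54,600. Book value $26,600.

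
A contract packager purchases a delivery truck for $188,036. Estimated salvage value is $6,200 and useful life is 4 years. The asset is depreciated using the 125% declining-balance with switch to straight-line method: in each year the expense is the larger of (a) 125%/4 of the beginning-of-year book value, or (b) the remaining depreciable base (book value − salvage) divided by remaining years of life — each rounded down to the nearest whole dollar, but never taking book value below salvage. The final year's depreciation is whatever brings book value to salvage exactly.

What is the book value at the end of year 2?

Depreciable base = $188,036 − $6,200 = $181,836.
Year 1: DB = ⌊$188,036 × 125%/4⌋ = $58,761; SL = ⌊$181,836/4⌋ = $45,459 → take DB $58,761. Book value $129,275.
Year 2: DB = ⌊$129,275 × 125%/4⌋ = $40,398; SL = ⌊$123,075/3⌋ = $41,025 → take SL $41,025. Book value $88,250.

$88,250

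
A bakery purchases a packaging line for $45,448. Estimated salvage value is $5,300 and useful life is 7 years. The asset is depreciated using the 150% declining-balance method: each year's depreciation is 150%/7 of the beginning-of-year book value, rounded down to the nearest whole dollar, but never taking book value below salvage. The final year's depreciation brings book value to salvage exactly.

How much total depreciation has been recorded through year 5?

$31,837

Depreciable base = $45,448 − $5,300 = $40,148.
Year 1: ⌊$45,448 × 150%/7⌋ = $9,738. Book value $35,710.
Year 2: ⌊$35,710 × 150%/7⌋ = $7,652. Book value $28,058.
Year 3: ⌊$28,058 × 150%/7⌋ = $6,012. Book value $22,046.
Year 4: ⌊$22,046 × 150%/7⌋ = $4,724. Book value $17,322.
Year 5: ⌊$17,322 × 150%/7⌋ = $3,711. Book value $13,611.
Accumulated through year 5 = $45,448 − $13,611 = $31,837.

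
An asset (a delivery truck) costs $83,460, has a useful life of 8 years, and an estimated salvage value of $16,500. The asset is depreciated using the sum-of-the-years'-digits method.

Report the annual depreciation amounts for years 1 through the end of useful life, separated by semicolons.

Depreciable base = $83,460 − $16,500 = $66,960.
Sum of the years' digits = 8+7+6+5+4+3+2+1 = 36.
Year 1: $66,960 × 8/36 = $14,880. Book value $68,580.
Year 2: $66,960 × 7/36 = $13,020. Book value $55,560.
Year 3: $66,960 × 6/36 = $11,160. Book value $44,400.
Year 4: $66,960 × 5/36 = $9,300. Book value $35,100.
Year 5: $66,960 × 4/36 = $7,440. Book value $27,660.
Year 6: $66,960 × 3/36 = $5,580. Book value $22,080.
Year 7: $66,960 × 2/36 = $3,720. Book value $18,360.
Year 8: $66,960 × 1/36 = $1,860. Book value $16,500.

$14,880; $13,020; $11,160; $9,300; $7,440; $5,580; $3,720; $1,860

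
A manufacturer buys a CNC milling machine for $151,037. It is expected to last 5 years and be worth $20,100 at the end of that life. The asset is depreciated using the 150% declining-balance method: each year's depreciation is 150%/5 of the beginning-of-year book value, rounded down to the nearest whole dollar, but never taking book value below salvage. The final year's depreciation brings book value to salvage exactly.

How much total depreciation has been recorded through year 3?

$99,230

Depreciable base = $151,037 − $20,100 = $130,937.
Year 1: ⌊$151,037 × 150%/5⌋ = $45,311. Book value $105,726.
Year 2: ⌊$105,726 × 150%/5⌋ = $31,717. Book value $74,009.
Year 3: ⌊$74,009 × 150%/5⌋ = $22,202. Book value $51,807.
Accumulated through year 3 = $151,037 − $51,807 = $99,230.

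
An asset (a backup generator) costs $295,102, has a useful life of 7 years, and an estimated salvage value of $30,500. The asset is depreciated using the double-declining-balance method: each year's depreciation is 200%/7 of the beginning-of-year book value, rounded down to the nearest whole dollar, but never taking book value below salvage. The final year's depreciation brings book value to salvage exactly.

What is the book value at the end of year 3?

Depreciable base = $295,102 − $30,500 = $264,602.
Year 1: ⌊$295,102 × 200%/7⌋ = $84,314. Book value $210,788.
Year 2: ⌊$210,788 × 200%/7⌋ = $60,225. Book value $150,563.
Year 3: ⌊$150,563 × 200%/7⌋ = $43,018. Book value $107,545.

$107,545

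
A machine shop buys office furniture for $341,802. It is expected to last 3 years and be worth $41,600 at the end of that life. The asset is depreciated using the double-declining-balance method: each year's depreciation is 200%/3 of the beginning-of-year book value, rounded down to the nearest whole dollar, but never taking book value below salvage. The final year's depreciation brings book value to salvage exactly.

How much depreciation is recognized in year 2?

Depreciable base = $341,802 − $41,600 = $300,202.
Year 1: ⌊$341,802 × 200%/3⌋ = $227,868. Book value $113,934.
Year 2: ⌊$113,934 × 200%/3⌋ = $75,956, capped at $72,334. Book value $41,600.

$72,334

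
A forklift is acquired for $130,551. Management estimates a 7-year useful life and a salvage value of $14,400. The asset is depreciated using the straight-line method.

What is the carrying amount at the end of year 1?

Depreciable base = $130,551 − $14,400 = $116,151.
Annual expense = $116,151 / 7 = $16,593.
End of year 1: book value $113,958.

$113,958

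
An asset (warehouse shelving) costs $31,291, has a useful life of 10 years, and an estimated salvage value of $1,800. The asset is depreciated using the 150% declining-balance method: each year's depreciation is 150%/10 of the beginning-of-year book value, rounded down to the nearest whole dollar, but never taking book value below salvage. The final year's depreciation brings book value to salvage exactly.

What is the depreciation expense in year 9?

$1,279

Depreciable base = $31,291 − $1,800 = $29,491.
Year 1: ⌊$31,291 × 150%/10⌋ = $4,693. Book value $26,598.
Year 2: ⌊$26,598 × 150%/10⌋ = $3,989. Book value $22,609.
Year 3: ⌊$22,609 × 150%/10⌋ = $3,391. Book value $19,218.
Year 4: ⌊$19,218 × 150%/10⌋ = $2,882. Book value $16,336.
Year 5: ⌊$16,336 × 150%/10⌋ = $2,450. Book value $13,886.
Year 6: ⌊$13,886 × 150%/10⌋ = $2,082. Book value $11,804.
Year 7: ⌊$11,804 × 150%/10⌋ = $1,770. Book value $10,034.
Year 8: ⌊$10,034 × 150%/10⌋ = $1,505. Book value $8,529.
Year 9: ⌊$8,529 × 150%/10⌋ = $1,279. Book value $7,250.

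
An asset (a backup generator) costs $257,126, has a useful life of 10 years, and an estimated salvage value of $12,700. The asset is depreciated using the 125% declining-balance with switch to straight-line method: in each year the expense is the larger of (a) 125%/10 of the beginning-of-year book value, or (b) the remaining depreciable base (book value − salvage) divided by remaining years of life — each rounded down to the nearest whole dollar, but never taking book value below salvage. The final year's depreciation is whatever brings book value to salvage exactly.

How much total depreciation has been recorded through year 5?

Depreciable base = $257,126 − $12,700 = $244,426.
Year 1: DB = ⌊$257,126 × 125%/10⌋ = $32,140; SL = ⌊$244,426/10⌋ = $24,442 → take DB $32,140. Book value $224,986.
Year 2: DB = ⌊$224,986 × 125%/10⌋ = $28,123; SL = ⌊$212,286/9⌋ = $23,587 → take DB $28,123. Book value $196,863.
Year 3: DB = ⌊$196,863 × 125%/10⌋ = $24,607; SL = ⌊$184,163/8⌋ = $23,020 → take DB $24,607. Book value $172,256.
Year 4: DB = ⌊$172,256 × 125%/10⌋ = $21,532; SL = ⌊$159,556/7⌋ = $22,793 → take SL $22,793. Book value $149,463.
Year 5: DB = ⌊$149,463 × 125%/10⌋ = $18,682; SL = ⌊$136,763/6⌋ = $22,793 → take SL $22,793. Book value $126,670.
Accumulated through year 5 = $257,126 − $126,670 = $130,456.

$130,456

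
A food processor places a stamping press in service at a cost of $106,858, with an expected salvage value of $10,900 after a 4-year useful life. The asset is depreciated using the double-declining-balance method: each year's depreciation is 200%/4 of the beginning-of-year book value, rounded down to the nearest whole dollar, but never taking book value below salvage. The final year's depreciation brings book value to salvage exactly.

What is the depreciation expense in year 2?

Depreciable base = $106,858 − $10,900 = $95,958.
Year 1: ⌊$106,858 × 200%/4⌋ = $53,429. Book value $53,429.
Year 2: ⌊$53,429 × 200%/4⌋ = $26,714. Book value $26,715.

$26,714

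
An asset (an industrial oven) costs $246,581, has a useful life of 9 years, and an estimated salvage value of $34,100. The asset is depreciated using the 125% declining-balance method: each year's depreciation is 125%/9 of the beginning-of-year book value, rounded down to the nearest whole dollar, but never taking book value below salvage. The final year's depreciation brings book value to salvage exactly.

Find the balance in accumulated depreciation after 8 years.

Depreciable base = $246,581 − $34,100 = $212,481.
Year 1: ⌊$246,581 × 125%/9⌋ = $34,247. Book value $212,334.
Year 2: ⌊$212,334 × 125%/9⌋ = $29,490. Book value $182,844.
Year 3: ⌊$182,844 × 125%/9⌋ = $25,395. Book value $157,449.
Year 4: ⌊$157,449 × 125%/9⌋ = $21,867. Book value $135,582.
Year 5: ⌊$135,582 × 125%/9⌋ = $18,830. Book value $116,752.
Year 6: ⌊$116,752 × 125%/9⌋ = $16,215. Book value $100,537.
Year 7: ⌊$100,537 × 125%/9⌋ = $13,963. Book value $86,574.
Year 8: ⌊$86,574 × 125%/9⌋ = $12,024. Book value $74,550.
Accumulated through year 8 = $246,581 − $74,550 = $172,031.

$172,031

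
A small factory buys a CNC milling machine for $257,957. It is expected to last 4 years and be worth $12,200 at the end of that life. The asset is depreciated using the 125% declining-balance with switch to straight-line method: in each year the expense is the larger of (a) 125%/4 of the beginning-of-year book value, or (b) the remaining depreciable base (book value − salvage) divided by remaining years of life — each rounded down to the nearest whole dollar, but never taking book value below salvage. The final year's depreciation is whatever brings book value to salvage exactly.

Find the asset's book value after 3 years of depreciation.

Depreciable base = $257,957 − $12,200 = $245,757.
Year 1: DB = ⌊$257,957 × 125%/4⌋ = $80,611; SL = ⌊$245,757/4⌋ = $61,439 → take DB $80,611. Book value $177,346.
Year 2: DB = ⌊$177,346 × 125%/4⌋ = $55,420; SL = ⌊$165,146/3⌋ = $55,048 → take DB $55,420. Book value $121,926.
Year 3: DB = ⌊$121,926 × 125%/4⌋ = $38,101; SL = ⌊$109,726/2⌋ = $54,863 → take SL $54,863. Book value $67,063.

$67,063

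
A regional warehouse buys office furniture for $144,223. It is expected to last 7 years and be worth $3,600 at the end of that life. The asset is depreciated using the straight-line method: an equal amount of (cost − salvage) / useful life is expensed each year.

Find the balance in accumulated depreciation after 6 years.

$120,534

Depreciable base = $144,223 − $3,600 = $140,623.
Annual expense = $140,623 / 7 = $20,089.
End of year 1: book value $124,134.
End of year 2: book value $104,045.
End of year 3: book value $83,956.
End of year 4: book value $63,867.
End of year 5: book value $43,778.
End of year 6: book value $23,689.
Accumulated through year 6 = $144,223 − $23,689 = $120,534.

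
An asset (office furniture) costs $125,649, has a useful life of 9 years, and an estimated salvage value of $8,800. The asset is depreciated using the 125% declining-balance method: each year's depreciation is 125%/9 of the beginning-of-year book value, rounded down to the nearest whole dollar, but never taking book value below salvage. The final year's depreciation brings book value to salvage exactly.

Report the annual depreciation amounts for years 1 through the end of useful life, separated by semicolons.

$17,451; $15,027; $12,940; $11,143; $9,595; $8,262; $7,115; $6,127; $29,189

Depreciable base = $125,649 − $8,800 = $116,849.
Year 1: ⌊$125,649 × 125%/9⌋ = $17,451. Book value $108,198.
Year 2: ⌊$108,198 × 125%/9⌋ = $15,027. Book value $93,171.
Year 3: ⌊$93,171 × 125%/9⌋ = $12,940. Book value $80,231.
Year 4: ⌊$80,231 × 125%/9⌋ = $11,143. Book value $69,088.
Year 5: ⌊$69,088 × 125%/9⌋ = $9,595. Book value $59,493.
Year 6: ⌊$59,493 × 125%/9⌋ = $8,262. Book value $51,231.
Year 7: ⌊$51,231 × 125%/9⌋ = $7,115. Book value $44,116.
Year 8: ⌊$44,116 × 125%/9⌋ = $6,127. Book value $37,989.
Year 9 (final): $37,989 − $8,800 = $29,189. Book value $8,800.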